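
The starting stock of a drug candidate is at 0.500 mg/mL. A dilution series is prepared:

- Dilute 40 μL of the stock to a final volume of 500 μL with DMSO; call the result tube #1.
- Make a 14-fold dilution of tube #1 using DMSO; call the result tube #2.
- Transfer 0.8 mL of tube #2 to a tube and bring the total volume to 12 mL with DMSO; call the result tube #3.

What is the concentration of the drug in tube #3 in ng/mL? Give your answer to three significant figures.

190 ng/mL

Step 1: 40 μL brought to 500 μL → factor 500/40 = 12.5
Step 2: 14-fold → factor 14
Step 3: 0.8 mL brought to 12 mL → factor 12/0.8 = 15
Overall dilution factor = 12.5 × 14 × 15 = 2625
Final = 0.500 mg/mL / 2625 = 0.0001905 mg/mL = 190 ng/mL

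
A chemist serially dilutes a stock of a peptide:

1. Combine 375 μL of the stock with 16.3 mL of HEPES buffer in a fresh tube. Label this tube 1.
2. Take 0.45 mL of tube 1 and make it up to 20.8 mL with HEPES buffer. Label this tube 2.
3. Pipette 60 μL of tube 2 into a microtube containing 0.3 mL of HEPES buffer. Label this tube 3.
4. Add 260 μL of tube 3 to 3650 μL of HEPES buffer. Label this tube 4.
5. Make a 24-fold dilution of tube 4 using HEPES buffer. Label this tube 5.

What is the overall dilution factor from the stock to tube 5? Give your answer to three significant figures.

Step 1: 375 μL + 16.3 mL = 16675 μL total → factor 16675/375 = 44.467
Step 2: 0.45 mL brought to 20.8 mL → factor 20.8/0.45 = 46.222
Step 3: 60 μL + 0.3 mL = 360 μL total → factor 360/60 = 6
Step 4: 260 μL + 3650 μL = 3910 μL total → factor 3910/260 = 15.038
Step 5: 24-fold → factor 24
Overall dilution factor = 44.467 × 46.222 × 6 × 15.038 × 24 = 4.4509 × 10^6

4.45 × 10^6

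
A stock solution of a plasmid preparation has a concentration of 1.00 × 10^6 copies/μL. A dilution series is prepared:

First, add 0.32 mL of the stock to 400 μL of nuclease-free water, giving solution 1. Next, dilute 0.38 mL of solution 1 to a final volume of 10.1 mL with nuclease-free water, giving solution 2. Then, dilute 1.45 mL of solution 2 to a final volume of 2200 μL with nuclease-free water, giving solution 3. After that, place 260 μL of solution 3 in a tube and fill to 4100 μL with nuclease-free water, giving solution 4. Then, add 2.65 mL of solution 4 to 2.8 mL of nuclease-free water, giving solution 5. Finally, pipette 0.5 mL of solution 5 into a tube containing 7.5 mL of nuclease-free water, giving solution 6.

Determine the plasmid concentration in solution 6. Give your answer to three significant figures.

Step 1: 0.32 mL + 400 μL = 0.72 mL total → factor 0.72/0.32 = 2.25
Step 2: 0.38 mL brought to 10.1 mL → factor 10.1/0.38 = 26.579
Step 3: 1.45 mL brought to 2200 μL → factor 2.2/1.45 = 1.5172
Step 4: 260 μL brought to 4100 μL → factor 4100/260 = 15.769
Step 5: 2.65 mL + 2.8 mL = 5.45 mL total → factor 5.45/2.65 = 2.0566
Step 6: 0.5 mL + 7.5 mL = 8 mL total → factor 8/0.5 = 16
Overall dilution factor = 2.25 × 26.579 × 1.5172 × 15.769 × 2.0566 × 16 = 47082
Final = 1.00 × 10^6 copies/μL / 47082 = 21.2 copies/μL

21.2 copies/μL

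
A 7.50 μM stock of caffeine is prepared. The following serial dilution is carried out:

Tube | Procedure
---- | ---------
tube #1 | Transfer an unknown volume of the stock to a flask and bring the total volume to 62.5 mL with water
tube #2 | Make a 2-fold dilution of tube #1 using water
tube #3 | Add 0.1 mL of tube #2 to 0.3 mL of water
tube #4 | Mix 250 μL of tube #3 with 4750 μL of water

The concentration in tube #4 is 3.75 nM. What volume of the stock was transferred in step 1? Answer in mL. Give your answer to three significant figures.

Step 1: v brought to 62.5 mL → factor = 62.5 mL/v
Step 2: 2-fold → factor 2
Step 3: 0.1 mL + 0.3 mL = 0.4 mL total → factor 0.4/0.1 = 4
Step 4: 250 μL + 4750 μL = 5000 μL total → factor 5000/250 = 20
Product of known-step factors = 160
Overall factor = 7.50 μM / (3.75 nM) = 2000
Step-1 factor = 2000 / 160 = 12.5
v = 62.5 mL / 12.5 = 5.00 mL

5.00 mL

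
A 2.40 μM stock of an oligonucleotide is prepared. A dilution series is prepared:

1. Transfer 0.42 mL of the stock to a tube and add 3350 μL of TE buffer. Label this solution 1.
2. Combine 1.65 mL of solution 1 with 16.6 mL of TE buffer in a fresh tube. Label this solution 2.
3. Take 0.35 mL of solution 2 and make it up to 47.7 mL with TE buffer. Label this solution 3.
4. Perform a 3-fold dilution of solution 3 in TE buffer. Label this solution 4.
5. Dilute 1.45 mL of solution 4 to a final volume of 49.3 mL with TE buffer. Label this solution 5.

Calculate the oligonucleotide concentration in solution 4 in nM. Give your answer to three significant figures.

0.0591 nM

Step 1: 0.42 mL + 3350 μL = 3.77 mL total → factor 3.77/0.42 = 8.9762
Step 2: 1.65 mL + 16.6 mL = 18.25 mL total → factor 18.25/1.65 = 11.061
Step 3: 0.35 mL brought to 47.7 mL → factor 47.7/0.35 = 136.29
Step 4: 3-fold → factor 3
Dilution factor through solution 4 = 8.9762 × 11.061 × 136.29 × 3 = 40592
[solution 4] = 2.40 μM / 40592 = 5.912 × 10^-5 μM = 0.0591 nM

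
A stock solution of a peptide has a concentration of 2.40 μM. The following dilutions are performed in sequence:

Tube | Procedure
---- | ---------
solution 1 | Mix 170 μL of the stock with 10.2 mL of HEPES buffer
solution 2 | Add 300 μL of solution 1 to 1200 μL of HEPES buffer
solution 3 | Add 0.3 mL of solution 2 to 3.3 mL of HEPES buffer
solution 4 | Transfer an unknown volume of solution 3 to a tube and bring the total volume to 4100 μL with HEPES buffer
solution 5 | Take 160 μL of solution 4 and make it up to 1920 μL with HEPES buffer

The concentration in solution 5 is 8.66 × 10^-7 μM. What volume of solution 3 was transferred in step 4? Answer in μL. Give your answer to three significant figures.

65.0 μL

Step 1: 170 μL + 10.2 mL = 10370 μL total → factor 10370/170 = 61
Step 2: 300 μL + 1200 μL = 1500 μL total → factor 1500/300 = 5
Step 3: 0.3 mL + 3.3 mL = 3.6 mL total → factor 3.6/0.3 = 12
Step 4: v brought to 4100 μL → factor = 4100 μL/v
Step 5: 160 μL brought to 1920 μL → factor 1920/160 = 12
Product of known-step factors = 43920
Overall factor = 2.40 μM / (8.66 × 10^-7 μM) = 2.7714 × 10^6
Step-4 factor = 2.7714 × 10^6 / 43920 = 63.1
v = 4100 μL / 63.1 = 65.0 μL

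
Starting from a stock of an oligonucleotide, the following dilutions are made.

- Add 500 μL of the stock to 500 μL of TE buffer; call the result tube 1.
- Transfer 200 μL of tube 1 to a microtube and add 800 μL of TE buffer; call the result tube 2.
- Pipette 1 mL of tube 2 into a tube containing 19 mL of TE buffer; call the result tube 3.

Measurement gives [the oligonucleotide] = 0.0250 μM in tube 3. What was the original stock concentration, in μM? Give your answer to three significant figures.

Step 1: 500 μL + 500 μL = 1000 μL total → factor 1000/500 = 2
Step 2: 200 μL + 800 μL = 1000 μL total → factor 1000/200 = 5
Step 3: 1 mL + 19 mL = 20 mL total → factor 20/1 = 20
Overall dilution factor = 2 × 5 × 20 = 200
Stock = 0.0250 μM × 200 = 5.00 μM

5.00 μM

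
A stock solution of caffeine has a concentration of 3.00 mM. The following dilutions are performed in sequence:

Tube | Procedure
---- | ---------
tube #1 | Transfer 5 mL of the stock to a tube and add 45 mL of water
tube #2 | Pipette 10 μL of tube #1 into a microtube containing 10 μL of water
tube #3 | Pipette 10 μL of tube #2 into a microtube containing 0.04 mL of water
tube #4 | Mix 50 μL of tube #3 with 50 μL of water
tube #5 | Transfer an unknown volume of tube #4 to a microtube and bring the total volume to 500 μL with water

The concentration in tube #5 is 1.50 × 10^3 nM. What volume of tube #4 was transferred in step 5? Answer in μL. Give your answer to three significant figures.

Step 1: 5 mL + 45 mL = 50 mL total → factor 50/5 = 10
Step 2: 10 μL + 10 μL = 20 μL total → factor 20/10 = 2
Step 3: 10 μL + 0.04 mL = 50 μL total → factor 50/10 = 5
Step 4: 50 μL + 50 μL = 100 μL total → factor 100/50 = 2
Step 5: v brought to 500 μL → factor = 500 μL/v
Product of known-step factors = 200
Overall factor = 3.00 mM / (1.50 × 10^3 nM) = 2000
Step-5 factor = 2000 / 200 = 10
v = 500 μL / 10 = 50.0 μL

50.0 μL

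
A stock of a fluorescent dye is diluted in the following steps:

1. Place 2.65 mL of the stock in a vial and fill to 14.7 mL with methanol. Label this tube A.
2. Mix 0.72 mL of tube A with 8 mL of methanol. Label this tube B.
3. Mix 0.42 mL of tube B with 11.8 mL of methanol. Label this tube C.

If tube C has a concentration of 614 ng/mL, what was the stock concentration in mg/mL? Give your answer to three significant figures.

1.20 mg/mL

Step 1: 2.65 mL brought to 14.7 mL → factor 14.7/2.65 = 5.5472
Step 2: 0.72 mL + 8 mL = 8.72 mL total → factor 8.72/0.72 = 12.111
Step 3: 0.42 mL + 11.8 mL = 12.22 mL total → factor 12.22/0.42 = 29.095
Overall dilution factor = 5.5472 × 12.111 × 29.095 = 1954.7
Stock = 614 ng/mL × 1954.7 = 1.200 × 10^6 ng/mL = 1.20 mg/mL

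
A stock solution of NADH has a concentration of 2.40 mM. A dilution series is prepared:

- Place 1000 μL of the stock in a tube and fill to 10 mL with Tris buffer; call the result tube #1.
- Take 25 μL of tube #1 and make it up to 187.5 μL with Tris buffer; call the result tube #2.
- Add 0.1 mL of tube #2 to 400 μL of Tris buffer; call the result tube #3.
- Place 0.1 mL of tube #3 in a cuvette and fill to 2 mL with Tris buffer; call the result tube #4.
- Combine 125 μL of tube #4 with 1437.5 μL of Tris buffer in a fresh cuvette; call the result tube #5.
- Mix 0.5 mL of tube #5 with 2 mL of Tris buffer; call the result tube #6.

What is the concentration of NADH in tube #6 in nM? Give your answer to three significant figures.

Step 1: 1000 μL brought to 10 mL → factor 10000/1000 = 10
Step 2: 25 μL brought to 187.5 μL → factor 187.5/25 = 7.5
Step 3: 0.1 mL + 400 μL = 0.5 mL total → factor 0.5/0.1 = 5
Step 4: 0.1 mL brought to 2 mL → factor 2/0.1 = 20
Step 5: 125 μL + 1437.5 μL = 1562.5 μL total → factor 1562.5/125 = 12.5
Step 6: 0.5 mL + 2 mL = 2.5 mL total → factor 2.5/0.5 = 5
Overall dilution factor = 10 × 7.5 × 5 × 20 × 12.5 × 5 = 4.6875 × 10^5
Final = 2.40 mM / 4.6875 × 10^5 = 5.120 × 10^-6 mM = 5.12 nM

5.12 nM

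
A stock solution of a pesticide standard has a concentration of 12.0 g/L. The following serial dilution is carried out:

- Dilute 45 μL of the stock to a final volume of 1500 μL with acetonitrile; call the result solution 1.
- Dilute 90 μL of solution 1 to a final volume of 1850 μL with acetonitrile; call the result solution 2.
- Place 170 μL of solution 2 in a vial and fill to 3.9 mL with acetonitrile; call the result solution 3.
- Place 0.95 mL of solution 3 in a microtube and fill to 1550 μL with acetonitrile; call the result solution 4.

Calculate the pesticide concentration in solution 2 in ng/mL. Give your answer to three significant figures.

Step 1: 45 μL brought to 1500 μL → factor 1500/45 = 33.333
Step 2: 90 μL brought to 1850 μL → factor 1850/90 = 20.556
Dilution factor through solution 2 = 33.333 × 20.556 = 685.19
[solution 2] = 12.0 g/L / 685.19 = 0.01751 g/L = 1.75 × 10^4 ng/mL

1.75 × 10^4 ng/mL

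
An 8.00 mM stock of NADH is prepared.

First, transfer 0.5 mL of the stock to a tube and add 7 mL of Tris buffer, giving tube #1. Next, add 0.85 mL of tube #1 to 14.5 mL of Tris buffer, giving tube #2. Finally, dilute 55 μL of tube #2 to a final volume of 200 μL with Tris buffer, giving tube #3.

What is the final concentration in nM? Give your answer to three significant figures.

8.12 × 10^3 nM

Step 1: 0.5 mL + 7 mL = 7.5 mL total → factor 7.5/0.5 = 15
Step 2: 0.85 mL + 14.5 mL = 15.35 mL total → factor 15.35/0.85 = 18.059
Step 3: 55 μL brought to 200 μL → factor 200/55 = 3.6364
Overall dilution factor = 15 × 18.059 × 3.6364 = 985.03
Final = 8.00 mM / 985.03 = 0.008122 mM = 8.12 × 10^3 nM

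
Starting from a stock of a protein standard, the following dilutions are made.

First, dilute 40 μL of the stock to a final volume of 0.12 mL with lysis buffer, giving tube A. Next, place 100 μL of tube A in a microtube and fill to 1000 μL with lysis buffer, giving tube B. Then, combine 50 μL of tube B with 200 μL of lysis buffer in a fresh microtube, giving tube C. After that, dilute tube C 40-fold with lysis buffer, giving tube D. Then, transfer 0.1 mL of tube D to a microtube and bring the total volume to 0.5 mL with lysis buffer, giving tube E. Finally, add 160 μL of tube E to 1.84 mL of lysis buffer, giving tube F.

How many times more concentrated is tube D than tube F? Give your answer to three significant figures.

62.5

Step 1: 40 μL brought to 0.12 mL → factor 120/40 = 3
Step 2: 100 μL brought to 1000 μL → factor 1000/100 = 10
Step 3: 50 μL + 200 μL = 250 μL total → factor 250/50 = 5
Step 4: 40-fold → factor 40
Step 5: 0.1 mL brought to 0.5 mL → factor 0.5/0.1 = 5
Step 6: 160 μL + 1.84 mL = 2000 μL total → factor 2000/160 = 12.5
Dilution factor to tube D = 6000; to tube F = 3.75 × 10^5
[tube D]/[tube F] = (factor to tube F)/(factor to tube D) = 3.75 × 10^5/6000 = 62.5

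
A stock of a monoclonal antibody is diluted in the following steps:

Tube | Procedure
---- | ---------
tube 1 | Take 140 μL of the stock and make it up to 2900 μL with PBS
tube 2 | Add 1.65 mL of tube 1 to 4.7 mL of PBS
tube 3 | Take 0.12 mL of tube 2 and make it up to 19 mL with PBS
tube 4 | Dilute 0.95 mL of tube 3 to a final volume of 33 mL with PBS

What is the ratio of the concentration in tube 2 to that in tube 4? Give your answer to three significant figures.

Step 1: 140 μL brought to 2900 μL → factor 2900/140 = 20.714
Step 2: 1.65 mL + 4.7 mL = 6.35 mL total → factor 6.35/1.65 = 3.8485
Step 3: 0.12 mL brought to 19 mL → factor 19/0.12 = 158.33
Step 4: 0.95 mL brought to 33 mL → factor 33/0.95 = 34.737
Dilution factor to tube 2 = 79.719; to tube 4 = 4.3845 × 10^5
[tube 2]/[tube 4] = (factor to tube 4)/(factor to tube 2) = 4.3845 × 10^5/79.719 = 5.50 × 10^3

5.50 × 10^3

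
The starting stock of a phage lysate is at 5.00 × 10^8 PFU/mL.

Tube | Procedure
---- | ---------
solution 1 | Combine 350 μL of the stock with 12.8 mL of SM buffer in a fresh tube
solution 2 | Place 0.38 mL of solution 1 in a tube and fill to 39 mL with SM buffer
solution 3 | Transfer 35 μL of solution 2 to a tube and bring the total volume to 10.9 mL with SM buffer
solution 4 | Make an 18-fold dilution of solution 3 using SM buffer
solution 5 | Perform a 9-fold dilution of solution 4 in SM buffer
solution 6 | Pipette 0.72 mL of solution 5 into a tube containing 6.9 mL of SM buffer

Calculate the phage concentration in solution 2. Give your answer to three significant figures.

Step 1: 350 μL + 12.8 mL = 13150 μL total → factor 13150/350 = 37.571
Step 2: 0.38 mL brought to 39 mL → factor 39/0.38 = 102.63
Dilution factor through solution 2 = 37.571 × 102.63 = 3856
[solution 2] = 5.00 × 10^8 PFU/mL / 3856 = 1.30 × 10^5 PFU/mL

1.30 × 10^5 PFU/mL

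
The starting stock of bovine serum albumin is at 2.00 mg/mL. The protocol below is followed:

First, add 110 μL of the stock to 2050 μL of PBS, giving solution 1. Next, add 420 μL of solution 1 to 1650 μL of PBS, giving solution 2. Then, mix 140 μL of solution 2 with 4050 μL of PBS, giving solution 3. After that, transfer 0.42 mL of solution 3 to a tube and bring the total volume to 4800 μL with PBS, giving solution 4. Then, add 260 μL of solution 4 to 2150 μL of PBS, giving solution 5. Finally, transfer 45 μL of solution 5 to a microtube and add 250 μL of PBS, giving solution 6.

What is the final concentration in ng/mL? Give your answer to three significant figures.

0.994 ng/mL

Step 1: 110 μL + 2050 μL = 2160 μL total → factor 2160/110 = 19.636
Step 2: 420 μL + 1650 μL = 2070 μL total → factor 2070/420 = 4.9286
Step 3: 140 μL + 4050 μL = 4190 μL total → factor 4190/140 = 29.929
Step 4: 0.42 mL brought to 4800 μL → factor 4.8/0.42 = 11.429
Step 5: 260 μL + 2150 μL = 2410 μL total → factor 2410/260 = 9.2692
Step 6: 45 μL + 250 μL = 295 μL total → factor 295/45 = 6.5556
Overall dilution factor = 19.636 × 4.9286 × 29.929 × 11.429 × 9.2692 × 6.5556 = 2.0115 × 10^6
Final = 2.00 mg/mL / 2.0115 × 10^6 = 9.943 × 10^-7 mg/mL = 0.994 ng/mL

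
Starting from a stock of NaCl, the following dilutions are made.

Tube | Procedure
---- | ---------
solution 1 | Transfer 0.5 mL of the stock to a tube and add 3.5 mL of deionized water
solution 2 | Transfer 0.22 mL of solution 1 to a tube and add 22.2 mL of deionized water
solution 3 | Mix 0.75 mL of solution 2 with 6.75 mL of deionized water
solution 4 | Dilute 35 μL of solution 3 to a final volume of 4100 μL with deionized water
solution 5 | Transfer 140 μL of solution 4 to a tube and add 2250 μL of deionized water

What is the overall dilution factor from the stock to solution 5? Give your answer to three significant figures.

1.63 × 10^7

Step 1: 0.5 mL + 3.5 mL = 4 mL total → factor 4/0.5 = 8
Step 2: 0.22 mL + 22.2 mL = 22.42 mL total → factor 22.42/0.22 = 101.91
Step 3: 0.75 mL + 6.75 mL = 7.5 mL total → factor 7.5/0.75 = 10
Step 4: 35 μL brought to 4100 μL → factor 4100/35 = 117.14
Step 5: 140 μL + 2250 μL = 2390 μL total → factor 2390/140 = 17.071
Overall dilution factor = 8 × 101.91 × 10 × 117.14 × 17.071 = 1.6304 × 10^7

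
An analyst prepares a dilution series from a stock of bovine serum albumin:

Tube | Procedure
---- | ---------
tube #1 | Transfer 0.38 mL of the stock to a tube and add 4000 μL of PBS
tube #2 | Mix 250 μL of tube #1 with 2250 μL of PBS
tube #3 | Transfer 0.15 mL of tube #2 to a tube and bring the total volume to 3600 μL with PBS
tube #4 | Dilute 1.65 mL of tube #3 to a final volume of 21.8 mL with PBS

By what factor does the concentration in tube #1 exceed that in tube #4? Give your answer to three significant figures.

3.17 × 10^3

Step 1: 0.38 mL + 4000 μL = 4.38 mL total → factor 4.38/0.38 = 11.526
Step 2: 250 μL + 2250 μL = 2500 μL total → factor 2500/250 = 10
Step 3: 0.15 mL brought to 3600 μL → factor 3.6/0.15 = 24
Step 4: 1.65 mL brought to 21.8 mL → factor 21.8/1.65 = 13.212
Dilution factor to tube #1 = 11.526; to tube #4 = 36549
[tube #1]/[tube #4] = (factor to tube #4)/(factor to tube #1) = 36549/11.526 = 3.17 × 10^3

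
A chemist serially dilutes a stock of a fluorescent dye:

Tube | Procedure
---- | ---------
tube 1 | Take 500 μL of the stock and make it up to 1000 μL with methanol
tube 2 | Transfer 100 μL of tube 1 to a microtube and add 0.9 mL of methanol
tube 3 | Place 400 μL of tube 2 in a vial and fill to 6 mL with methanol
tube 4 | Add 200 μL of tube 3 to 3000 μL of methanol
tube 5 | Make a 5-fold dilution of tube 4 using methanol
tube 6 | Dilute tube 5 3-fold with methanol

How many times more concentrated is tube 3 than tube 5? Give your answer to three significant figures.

80.0

Step 1: 500 μL brought to 1000 μL → factor 1000/500 = 2
Step 2: 100 μL + 0.9 mL = 1000 μL total → factor 1000/100 = 10
Step 3: 400 μL brought to 6 mL → factor 6000/400 = 15
Step 4: 200 μL + 3000 μL = 3200 μL total → factor 3200/200 = 16
Step 5: 5-fold → factor 5
Dilution factor to tube 3 = 300; to tube 5 = 24000
[tube 3]/[tube 5] = (factor to tube 5)/(factor to tube 3) = 24000/300 = 80.0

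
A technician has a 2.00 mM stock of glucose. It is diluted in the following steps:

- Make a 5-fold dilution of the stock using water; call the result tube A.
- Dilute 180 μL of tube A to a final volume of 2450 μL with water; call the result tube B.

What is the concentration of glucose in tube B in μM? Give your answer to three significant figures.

Step 1: 5-fold → factor 5
Step 2: 180 μL brought to 2450 μL → factor 2450/180 = 13.611
Overall dilution factor = 5 × 13.611 = 68.056
Final = 2.00 mM / 68.056 = 0.02939 mM = 29.4 μM

29.4 μM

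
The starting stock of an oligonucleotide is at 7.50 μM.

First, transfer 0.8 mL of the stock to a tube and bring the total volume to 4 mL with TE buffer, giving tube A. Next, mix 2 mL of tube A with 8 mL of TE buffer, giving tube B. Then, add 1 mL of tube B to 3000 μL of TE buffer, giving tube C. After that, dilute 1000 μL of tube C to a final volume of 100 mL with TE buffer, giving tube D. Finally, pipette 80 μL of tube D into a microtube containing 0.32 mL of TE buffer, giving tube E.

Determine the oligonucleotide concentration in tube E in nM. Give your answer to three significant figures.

Step 1: 0.8 mL brought to 4 mL → factor 4/0.8 = 5
Step 2: 2 mL + 8 mL = 10 mL total → factor 10/2 = 5
Step 3: 1 mL + 3000 μL = 4 mL total → factor 4/1 = 4
Step 4: 1000 μL brought to 100 mL → factor 1 × 10^5/1000 = 100
Step 5: 80 μL + 0.32 mL = 400 μL total → factor 400/80 = 5
Overall dilution factor = 5 × 5 × 4 × 100 × 5 = 50000
Final = 7.50 μM / 50000 = 0.0001500 μM = 0.150 nM

0.150 nM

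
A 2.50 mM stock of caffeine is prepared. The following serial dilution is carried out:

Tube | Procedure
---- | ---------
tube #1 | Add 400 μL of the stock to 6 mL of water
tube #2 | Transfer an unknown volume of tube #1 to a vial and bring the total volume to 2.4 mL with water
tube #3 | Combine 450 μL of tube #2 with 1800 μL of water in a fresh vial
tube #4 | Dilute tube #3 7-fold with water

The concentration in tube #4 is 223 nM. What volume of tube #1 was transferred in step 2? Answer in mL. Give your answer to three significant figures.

Step 1: 400 μL + 6 mL = 6400 μL total → factor 6400/400 = 16
Step 2: v brought to 2.4 mL → factor = 2.4 mL/v
Step 3: 450 μL + 1800 μL = 2250 μL total → factor 2250/450 = 5
Step 4: 7-fold → factor 7
Product of known-step factors = 560
Overall factor = 2.50 mM / (223 nM) = 11211
Step-2 factor = 11211 / 560 = 20.019
v = 2.4 mL / 20.019 = 0.120 mL

0.120 mL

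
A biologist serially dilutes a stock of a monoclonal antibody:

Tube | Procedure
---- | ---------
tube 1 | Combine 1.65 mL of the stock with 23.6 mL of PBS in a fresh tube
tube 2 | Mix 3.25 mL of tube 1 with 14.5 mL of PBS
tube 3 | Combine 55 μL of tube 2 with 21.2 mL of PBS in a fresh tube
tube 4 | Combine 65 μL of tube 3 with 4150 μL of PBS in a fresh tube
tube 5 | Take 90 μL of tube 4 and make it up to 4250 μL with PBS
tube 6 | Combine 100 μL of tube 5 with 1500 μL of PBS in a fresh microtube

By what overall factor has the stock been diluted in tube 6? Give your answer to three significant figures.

Step 1: 1.65 mL + 23.6 mL = 25.25 mL total → factor 25.25/1.65 = 15.303
Step 2: 3.25 mL + 14.5 mL = 17.75 mL total → factor 17.75/3.25 = 5.4615
Step 3: 55 μL + 21.2 mL = 21255 μL total → factor 21255/55 = 386.45
Step 4: 65 μL + 4150 μL = 4215 μL total → factor 4215/65 = 64.846
Step 5: 90 μL brought to 4250 μL → factor 4250/90 = 47.222
Step 6: 100 μL + 1500 μL = 1600 μL total → factor 1600/100 = 16
Overall dilution factor = 15.303 × 5.4615 × 386.45 × 64.846 × 47.222 × 16 = 1.5825 × 10^9

1.58 × 10^9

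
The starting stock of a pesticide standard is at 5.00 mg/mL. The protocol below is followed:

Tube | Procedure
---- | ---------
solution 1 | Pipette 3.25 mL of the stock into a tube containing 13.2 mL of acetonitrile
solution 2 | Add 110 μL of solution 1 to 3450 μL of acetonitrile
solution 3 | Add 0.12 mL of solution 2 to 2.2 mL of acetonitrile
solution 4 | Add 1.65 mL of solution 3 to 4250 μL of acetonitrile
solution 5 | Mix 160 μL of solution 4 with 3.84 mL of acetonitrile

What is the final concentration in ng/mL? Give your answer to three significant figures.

Step 1: 3.25 mL + 13.2 mL = 16.45 mL total → factor 16.45/3.25 = 5.0615
Step 2: 110 μL + 3450 μL = 3560 μL total → factor 3560/110 = 32.364
Step 3: 0.12 mL + 2.2 mL = 2.32 mL total → factor 2.32/0.12 = 19.333
Step 4: 1.65 mL + 4250 μL = 5.9 mL total → factor 5.9/1.65 = 3.5758
Step 5: 160 μL + 3.84 mL = 4000 μL total → factor 4000/160 = 25
Overall dilution factor = 5.0615 × 32.364 × 19.333 × 3.5758 × 25 = 2.8311 × 10^5
Final = 5.00 mg/mL / 2.8311 × 10^5 = 1.766 × 10^-5 mg/mL = 17.7 ng/mL

17.7 ng/mL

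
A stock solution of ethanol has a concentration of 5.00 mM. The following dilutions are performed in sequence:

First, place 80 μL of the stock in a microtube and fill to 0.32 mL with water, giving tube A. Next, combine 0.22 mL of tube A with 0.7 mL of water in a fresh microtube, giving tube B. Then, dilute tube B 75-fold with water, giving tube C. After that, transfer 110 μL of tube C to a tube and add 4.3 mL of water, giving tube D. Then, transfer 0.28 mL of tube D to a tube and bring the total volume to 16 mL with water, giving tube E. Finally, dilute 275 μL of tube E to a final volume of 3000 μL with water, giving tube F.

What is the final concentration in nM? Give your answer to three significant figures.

0.159 nM

Step 1: 80 μL brought to 0.32 mL → factor 320/80 = 4
Step 2: 0.22 mL + 0.7 mL = 0.92 mL total → factor 0.92/0.22 = 4.1818
Step 3: 75-fold → factor 75
Step 4: 110 μL + 4.3 mL = 4410 μL total → factor 4410/110 = 40.091
Step 5: 0.28 mL brought to 16 mL → factor 16/0.28 = 57.143
Step 6: 275 μL brought to 3000 μL → factor 3000/275 = 10.909
Overall dilution factor = 4 × 4.1818 × 75 × 40.091 × 57.143 × 10.909 = 3.1353 × 10^7
Final = 5.00 mM / 3.1353 × 10^7 = 1.595 × 10^-7 mM = 0.159 nM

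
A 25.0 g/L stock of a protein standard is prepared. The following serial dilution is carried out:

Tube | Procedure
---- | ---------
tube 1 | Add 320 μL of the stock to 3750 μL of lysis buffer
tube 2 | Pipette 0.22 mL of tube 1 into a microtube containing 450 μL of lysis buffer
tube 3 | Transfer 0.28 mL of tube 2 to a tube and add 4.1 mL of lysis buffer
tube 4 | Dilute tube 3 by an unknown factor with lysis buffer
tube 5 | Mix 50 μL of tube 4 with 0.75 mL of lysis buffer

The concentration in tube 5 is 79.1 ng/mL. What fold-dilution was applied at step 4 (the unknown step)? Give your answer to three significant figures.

32.6-fold

Step 1: 320 μL + 3750 μL = 4070 μL total → factor 4070/320 = 12.719
Step 2: 0.22 mL + 450 μL = 0.67 mL total → factor 0.67/0.22 = 3.0455
Step 3: 0.28 mL + 4.1 mL = 4.38 mL total → factor 4.38/0.28 = 15.643
Step 4: unknown factor x
Step 5: 50 μL + 0.75 mL = 800 μL total → factor 800/50 = 16
Product of known-step factors = 9694.7
Overall factor = 25.0 g/L / (79.1 ng/mL) = 3.1606 × 10^5
x = 3.1606 × 10^5 / 9694.7 = 32.6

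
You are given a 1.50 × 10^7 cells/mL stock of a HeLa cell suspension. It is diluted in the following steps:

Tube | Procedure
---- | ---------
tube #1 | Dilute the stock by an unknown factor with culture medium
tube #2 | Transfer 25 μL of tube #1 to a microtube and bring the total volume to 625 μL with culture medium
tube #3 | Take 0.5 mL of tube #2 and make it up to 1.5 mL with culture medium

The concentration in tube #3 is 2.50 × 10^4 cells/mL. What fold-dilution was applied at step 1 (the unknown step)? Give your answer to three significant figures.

8.00-fold

Step 1: unknown factor x
Step 2: 25 μL brought to 625 μL → factor 625/25 = 25
Step 3: 0.5 mL brought to 1.5 mL → factor 1.5/0.5 = 3
Product of known-step factors = 75
Overall factor = 1.50 × 10^7 cells/mL / (2.50 × 10^4 cells/mL) = 600
x = 600 / 75 = 8.00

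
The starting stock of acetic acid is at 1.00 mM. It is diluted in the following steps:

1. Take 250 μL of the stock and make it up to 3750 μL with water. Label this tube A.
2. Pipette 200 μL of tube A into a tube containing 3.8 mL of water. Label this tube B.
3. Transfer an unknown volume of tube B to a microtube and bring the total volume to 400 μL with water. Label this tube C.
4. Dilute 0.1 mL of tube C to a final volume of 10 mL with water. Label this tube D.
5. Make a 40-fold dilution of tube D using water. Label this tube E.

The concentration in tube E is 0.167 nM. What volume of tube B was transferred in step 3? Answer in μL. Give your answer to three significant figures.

80.2 μL

Step 1: 250 μL brought to 3750 μL → factor 3750/250 = 15
Step 2: 200 μL + 3.8 mL = 4000 μL total → factor 4000/200 = 20
Step 3: v brought to 400 μL → factor = 400 μL/v
Step 4: 0.1 mL brought to 10 mL → factor 10/0.1 = 100
Step 5: 40-fold → factor 40
Product of known-step factors = 1.2 × 10^6
Overall factor = 1.00 mM / (0.167 nM) = 5.988 × 10^6
Step-3 factor = 5.988 × 10^6 / 1.2 × 10^6 = 4.99
v = 400 μL / 4.99 = 80.2 μL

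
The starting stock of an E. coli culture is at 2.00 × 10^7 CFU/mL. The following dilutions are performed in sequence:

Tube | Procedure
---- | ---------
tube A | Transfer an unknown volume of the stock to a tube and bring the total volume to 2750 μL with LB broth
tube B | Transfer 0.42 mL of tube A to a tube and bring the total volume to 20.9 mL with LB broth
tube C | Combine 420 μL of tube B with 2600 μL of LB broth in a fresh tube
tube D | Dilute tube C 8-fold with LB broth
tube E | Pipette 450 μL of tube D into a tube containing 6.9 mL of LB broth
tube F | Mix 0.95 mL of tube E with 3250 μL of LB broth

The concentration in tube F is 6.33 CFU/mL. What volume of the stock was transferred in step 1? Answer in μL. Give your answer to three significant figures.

180 μL

Step 1: v brought to 2750 μL → factor = 2750 μL/v
Step 2: 0.42 mL brought to 20.9 mL → factor 20.9/0.42 = 49.762
Step 3: 420 μL + 2600 μL = 3020 μL total → factor 3020/420 = 7.1905
Step 4: 8-fold → factor 8
Step 5: 450 μL + 6.9 mL = 7350 μL total → factor 7350/450 = 16.333
Step 6: 0.95 mL + 3250 μL = 4.2 mL total → factor 4.2/0.95 = 4.4211
Product of known-step factors = 2.067 × 10^5
Overall factor = 2.00 × 10^7 CFU/mL / (6.33 CFU/mL) = 3.1596 × 10^6
Step-1 factor = 3.1596 × 10^6 / 2.067 × 10^5 = 15.286
v = 2750 μL / 15.286 = 180 μL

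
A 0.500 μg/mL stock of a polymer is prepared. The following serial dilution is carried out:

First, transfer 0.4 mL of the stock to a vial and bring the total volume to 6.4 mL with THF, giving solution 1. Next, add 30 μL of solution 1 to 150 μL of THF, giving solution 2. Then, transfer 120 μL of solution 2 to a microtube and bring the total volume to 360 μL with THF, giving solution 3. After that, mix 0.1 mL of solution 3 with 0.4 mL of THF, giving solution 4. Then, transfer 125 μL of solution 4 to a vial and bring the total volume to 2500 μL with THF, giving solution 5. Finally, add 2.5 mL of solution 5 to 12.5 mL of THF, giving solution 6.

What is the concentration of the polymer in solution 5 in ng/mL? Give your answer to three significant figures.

0.0174 ng/mL

Step 1: 0.4 mL brought to 6.4 mL → factor 6.4/0.4 = 16
Step 2: 30 μL + 150 μL = 180 μL total → factor 180/30 = 6
Step 3: 120 μL brought to 360 μL → factor 360/120 = 3
Step 4: 0.1 mL + 0.4 mL = 0.5 mL total → factor 0.5/0.1 = 5
Step 5: 125 μL brought to 2500 μL → factor 2500/125 = 20
Dilution factor through solution 5 = 16 × 6 × 3 × 5 × 20 = 28800
[solution 5] = 0.500 μg/mL / 28800 = 1.736 × 10^-5 μg/mL = 0.0174 ng/mL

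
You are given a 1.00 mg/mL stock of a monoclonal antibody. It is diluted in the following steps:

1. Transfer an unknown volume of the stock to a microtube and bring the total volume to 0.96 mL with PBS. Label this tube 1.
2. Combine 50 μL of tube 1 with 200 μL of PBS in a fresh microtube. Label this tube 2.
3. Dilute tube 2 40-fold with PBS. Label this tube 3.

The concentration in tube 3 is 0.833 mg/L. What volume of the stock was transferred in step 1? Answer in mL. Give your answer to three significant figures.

0.160 mL

Step 1: v brought to 0.96 mL → factor = 0.96 mL/v
Step 2: 50 μL + 200 μL = 250 μL total → factor 250/50 = 5
Step 3: 40-fold → factor 40
Product of known-step factors = 200
Overall factor = 1.00 mg/mL / (0.833 mg/L) = 1200.5
Step-1 factor = 1200.5 / 200 = 6.0024
v = 0.96 mL / 6.0024 = 0.160 mL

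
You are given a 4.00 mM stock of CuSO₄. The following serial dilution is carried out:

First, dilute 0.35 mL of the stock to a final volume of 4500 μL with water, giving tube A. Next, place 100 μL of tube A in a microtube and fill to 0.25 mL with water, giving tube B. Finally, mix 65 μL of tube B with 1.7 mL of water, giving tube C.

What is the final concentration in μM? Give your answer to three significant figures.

Step 1: 0.35 mL brought to 4500 μL → factor 4.5/0.35 = 12.857
Step 2: 100 μL brought to 0.25 mL → factor 250/100 = 2.5
Step 3: 65 μL + 1.7 mL = 1765 μL total → factor 1765/65 = 27.154
Overall dilution factor = 12.857 × 2.5 × 27.154 = 872.8
Final = 4.00 mM / 872.8 = 0.004583 mM = 4.58 μM

4.58 μM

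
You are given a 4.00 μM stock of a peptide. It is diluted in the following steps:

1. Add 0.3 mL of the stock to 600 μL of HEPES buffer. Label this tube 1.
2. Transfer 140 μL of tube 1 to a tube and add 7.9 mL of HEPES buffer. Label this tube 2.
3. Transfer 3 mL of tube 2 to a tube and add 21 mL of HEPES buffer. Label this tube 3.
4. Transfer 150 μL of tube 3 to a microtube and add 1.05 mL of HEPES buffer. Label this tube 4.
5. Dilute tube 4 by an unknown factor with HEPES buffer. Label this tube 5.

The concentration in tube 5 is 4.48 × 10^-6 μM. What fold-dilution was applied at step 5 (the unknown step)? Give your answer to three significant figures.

81.0-fold

Step 1: 0.3 mL + 600 μL = 0.9 mL total → factor 0.9/0.3 = 3
Step 2: 140 μL + 7.9 mL = 8040 μL total → factor 8040/140 = 57.429
Step 3: 3 mL + 21 mL = 24 mL total → factor 24/3 = 8
Step 4: 150 μL + 1.05 mL = 1200 μL total → factor 1200/150 = 8
Step 5: unknown factor x
Product of known-step factors = 11026
Overall factor = 4.00 μM / (4.48 × 10^-6 μM) = 8.9286 × 10^5
x = 8.9286 × 10^5 / 11026 = 81.0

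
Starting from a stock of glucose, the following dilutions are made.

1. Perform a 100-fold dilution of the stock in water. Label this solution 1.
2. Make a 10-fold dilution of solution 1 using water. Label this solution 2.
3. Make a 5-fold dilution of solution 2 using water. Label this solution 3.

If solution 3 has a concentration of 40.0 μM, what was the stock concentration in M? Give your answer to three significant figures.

Step 1: 100-fold → factor 100
Step 2: 10-fold → factor 10
Step 3: 5-fold → factor 5
Overall dilution factor = 100 × 10 × 5 = 5000
Stock = 40.0 μM × 5000 = 2.000 × 10^5 μM = 0.200 M

0.200 M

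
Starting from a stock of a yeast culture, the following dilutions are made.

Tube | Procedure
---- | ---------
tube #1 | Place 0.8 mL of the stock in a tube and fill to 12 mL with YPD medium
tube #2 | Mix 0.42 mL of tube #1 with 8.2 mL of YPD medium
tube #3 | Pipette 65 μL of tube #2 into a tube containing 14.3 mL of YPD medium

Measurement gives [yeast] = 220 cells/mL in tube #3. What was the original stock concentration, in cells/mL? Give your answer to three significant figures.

1.50 × 10^7 cells/mL

Step 1: 0.8 mL brought to 12 mL → factor 12/0.8 = 15
Step 2: 0.42 mL + 8.2 mL = 8.62 mL total → factor 8.62/0.42 = 20.524
Step 3: 65 μL + 14.3 mL = 14365 μL total → factor 14365/65 = 221
Overall dilution factor = 15 × 20.524 × 221 = 68036
Stock = 220 cells/mL × 68036 = 1.50 × 10^7 cells/mL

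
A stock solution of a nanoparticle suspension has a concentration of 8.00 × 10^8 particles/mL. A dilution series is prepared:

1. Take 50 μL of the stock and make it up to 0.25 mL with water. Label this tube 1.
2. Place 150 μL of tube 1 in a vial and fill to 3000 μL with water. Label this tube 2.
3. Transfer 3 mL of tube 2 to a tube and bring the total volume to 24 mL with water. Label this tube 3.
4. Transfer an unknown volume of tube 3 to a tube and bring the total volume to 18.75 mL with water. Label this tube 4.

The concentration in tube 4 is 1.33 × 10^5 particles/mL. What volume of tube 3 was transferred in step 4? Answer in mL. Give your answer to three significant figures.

2.49 mL

Step 1: 50 μL brought to 0.25 mL → factor 250/50 = 5
Step 2: 150 μL brought to 3000 μL → factor 3000/150 = 20
Step 3: 3 mL brought to 24 mL → factor 24/3 = 8
Step 4: v brought to 18.75 mL → factor = 18.75 mL/v
Product of known-step factors = 800
Overall factor = 8.00 × 10^8 particles/mL / (1.33 × 10^5 particles/mL) = 6015
Step-4 factor = 6015 / 800 = 7.5188
v = 18.75 mL / 7.5188 = 2.49 mL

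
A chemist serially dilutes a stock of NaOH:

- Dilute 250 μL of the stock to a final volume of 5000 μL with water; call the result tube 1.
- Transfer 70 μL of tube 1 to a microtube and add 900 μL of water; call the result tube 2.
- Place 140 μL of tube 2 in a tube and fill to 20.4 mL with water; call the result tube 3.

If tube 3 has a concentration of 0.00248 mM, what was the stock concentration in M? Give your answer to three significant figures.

0.100 M

Step 1: 250 μL brought to 5000 μL → factor 5000/250 = 20
Step 2: 70 μL + 900 μL = 970 μL total → factor 970/70 = 13.857
Step 3: 140 μL brought to 20.4 mL → factor 20400/140 = 145.71
Overall dilution factor = 20 × 13.857 × 145.71 = 40384
Stock = 0.00248 mM × 40384 = 100.2 mM = 0.100 M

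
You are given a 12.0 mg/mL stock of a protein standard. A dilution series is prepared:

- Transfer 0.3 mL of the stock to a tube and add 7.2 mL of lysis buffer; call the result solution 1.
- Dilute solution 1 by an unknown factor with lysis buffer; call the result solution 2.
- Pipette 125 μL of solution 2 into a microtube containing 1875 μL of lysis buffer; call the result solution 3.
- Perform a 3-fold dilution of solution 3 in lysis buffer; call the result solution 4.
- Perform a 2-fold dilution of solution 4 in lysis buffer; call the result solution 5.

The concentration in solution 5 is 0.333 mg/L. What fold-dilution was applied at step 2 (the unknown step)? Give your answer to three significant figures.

Step 1: 0.3 mL + 7.2 mL = 7.5 mL total → factor 7.5/0.3 = 25
Step 2: unknown factor x
Step 3: 125 μL + 1875 μL = 2000 μL total → factor 2000/125 = 16
Step 4: 3-fold → factor 3
Step 5: 2-fold → factor 2
Product of known-step factors = 2400
Overall factor = 12.0 mg/mL / (0.333 mg/L) = 36036
x = 36036 / 2400 = 15.0

15.0-fold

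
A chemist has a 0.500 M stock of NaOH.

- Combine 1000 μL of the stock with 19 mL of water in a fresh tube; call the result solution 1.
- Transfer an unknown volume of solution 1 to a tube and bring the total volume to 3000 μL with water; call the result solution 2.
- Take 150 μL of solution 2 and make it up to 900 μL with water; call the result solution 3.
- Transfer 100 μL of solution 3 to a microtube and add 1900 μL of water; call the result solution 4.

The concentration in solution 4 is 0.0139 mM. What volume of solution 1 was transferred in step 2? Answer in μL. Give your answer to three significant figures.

200 μL

Step 1: 1000 μL + 19 mL = 20000 μL total → factor 20000/1000 = 20
Step 2: v brought to 3000 μL → factor = 3000 μL/v
Step 3: 150 μL brought to 900 μL → factor 900/150 = 6
Step 4: 100 μL + 1900 μL = 2000 μL total → factor 2000/100 = 20
Product of known-step factors = 2400
Overall factor = 0.500 M / (0.0139 mM) = 35971
Step-2 factor = 35971 / 2400 = 14.988
v = 3000 μL / 14.988 = 200 μL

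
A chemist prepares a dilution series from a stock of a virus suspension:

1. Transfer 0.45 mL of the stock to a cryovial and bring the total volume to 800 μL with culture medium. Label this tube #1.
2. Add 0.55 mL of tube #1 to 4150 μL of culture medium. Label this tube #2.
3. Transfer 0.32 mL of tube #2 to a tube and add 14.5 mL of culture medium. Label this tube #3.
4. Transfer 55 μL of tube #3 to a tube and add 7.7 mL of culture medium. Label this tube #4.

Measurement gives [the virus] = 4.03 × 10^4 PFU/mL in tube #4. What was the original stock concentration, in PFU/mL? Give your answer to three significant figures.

Step 1: 0.45 mL brought to 800 μL → factor 0.8/0.45 = 1.7778
Step 2: 0.55 mL + 4150 μL = 4.7 mL total → factor 4.7/0.55 = 8.5455
Step 3: 0.32 mL + 14.5 mL = 14.82 mL total → factor 14.82/0.32 = 46.312
Step 4: 55 μL + 7.7 mL = 7755 μL total → factor 7755/55 = 141
Overall dilution factor = 1.7778 × 8.5455 × 46.312 × 141 = 99204
Stock = 4.03 × 10^4 PFU/mL × 99204 = 4.00 × 10^9 PFU/mL

4.00 × 10^9 PFU/mL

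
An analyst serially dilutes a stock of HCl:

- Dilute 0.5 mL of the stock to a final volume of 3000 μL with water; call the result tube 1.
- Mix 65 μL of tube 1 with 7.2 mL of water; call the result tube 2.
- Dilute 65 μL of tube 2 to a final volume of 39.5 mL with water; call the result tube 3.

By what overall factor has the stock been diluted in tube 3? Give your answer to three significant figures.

4.08 × 10^5

Step 1: 0.5 mL brought to 3000 μL → factor 3/0.5 = 6
Step 2: 65 μL + 7.2 mL = 7265 μL total → factor 7265/65 = 111.77
Step 3: 65 μL brought to 39.5 mL → factor 39500/65 = 607.69
Overall dilution factor = 6 × 111.77 × 607.69 = 4.0753 × 10^5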